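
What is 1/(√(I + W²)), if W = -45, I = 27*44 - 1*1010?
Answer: √2203/2203 ≈ 0.021306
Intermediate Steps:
I = 178 (I = 1188 - 1010 = 178)
1/(√(I + W²)) = 1/(√(178 + (-45)²)) = 1/(√(178 + 2025)) = 1/(√2203) = √2203/2203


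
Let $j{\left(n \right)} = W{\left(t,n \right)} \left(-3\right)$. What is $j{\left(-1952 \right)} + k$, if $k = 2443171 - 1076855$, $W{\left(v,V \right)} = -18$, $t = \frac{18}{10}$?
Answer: $1366370$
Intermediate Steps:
$t = \frac{9}{5}$ ($t = 18 \cdot \frac{1}{10} = \frac{9}{5} \approx 1.8$)
$j{\left(n \right)} = 54$ ($j{\left(n \right)} = \left(-18\right) \left(-3\right) = 54$)
$k = 1366316$ ($k = 2443171 - 1076855 = 1366316$)
$j{\left(-1952 \right)} + k = 54 + 1366316 = 1366370$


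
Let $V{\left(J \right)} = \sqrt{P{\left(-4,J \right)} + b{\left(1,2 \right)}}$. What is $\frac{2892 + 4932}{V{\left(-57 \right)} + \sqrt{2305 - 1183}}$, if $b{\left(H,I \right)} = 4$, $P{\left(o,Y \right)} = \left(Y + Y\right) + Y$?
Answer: $\frac{7824}{\sqrt{1122} + i \sqrt{167}} \approx 203.32 - 78.439 i$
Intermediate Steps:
$P{\left(o,Y \right)} = 3 Y$ ($P{\left(o,Y \right)} = 2 Y + Y = 3 Y$)
$V{\left(J \right)} = \sqrt{4 + 3 J}$ ($V{\left(J \right)} = \sqrt{3 J + 4} = \sqrt{4 + 3 J}$)
$\frac{2892 + 4932}{V{\left(-57 \right)} + \sqrt{2305 - 1183}} = \frac{2892 + 4932}{\sqrt{4 + 3 \left(-57\right)} + \sqrt{2305 - 1183}} = \frac{7824}{\sqrt{4 - 171} + \sqrt{1122}} = \frac{7824}{\sqrt{-167} + \sqrt{1122}} = \frac{7824}{i \sqrt{167} + \sqrt{1122}} = \frac{7824}{\sqrt{1122} + i \sqrt{167}}$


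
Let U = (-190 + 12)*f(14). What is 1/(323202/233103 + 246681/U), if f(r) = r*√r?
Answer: -727785677537382464/366378614488715003785 - 3711393087858489852*√14/366378614488715003785 ≈ -0.039889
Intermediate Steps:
f(r) = r^(3/2)
U = -2492*√14 (U = (-190 + 12)*14^(3/2) = -2492*√14 ≈ -9324.2)
1/(323202/233103 + 246681/U) = 1/(323202/233103 + 246681/((-2492*√14))) = 1/(323202*(1/233103) + 246681*(-√14/34888)) = 1/(107734/77701 - 246681*√14/34888)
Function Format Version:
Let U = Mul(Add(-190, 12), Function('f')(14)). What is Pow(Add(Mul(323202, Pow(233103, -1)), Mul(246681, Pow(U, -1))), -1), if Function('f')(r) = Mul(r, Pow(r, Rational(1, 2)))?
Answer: Add(Rational(-727785677537382464, 366378614488715003785), Mul(Rational(-3711393087858489852, 366378614488715003785), Pow(14, Rational(1, 2)))) ≈ -0.039889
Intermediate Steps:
Function('f')(r) = Pow(r, Rational(3, 2))
U = Mul(-2492, Pow(14, Rational(1, 2))) (U = Mul(Add(-190, 12), Pow(14, Rational(3, 2))) = Mul(-178, Mul(14, Pow(14, Rational(1, 2)))) = Mul(-2492, Pow(14, Rational(1, 2))) ≈ -9324.2)
Pow(Add(Mul(323202, Pow(233103, -1)), Mul(246681, Pow(U, -1))), -1) = Pow(Add(Mul(323202, Pow(233103, -1)), Mul(246681, Pow(Mul(-2492, Pow(14, Rational(1, 2))), -1))), -1) = Pow(Add(Mul(323202, Rational(1, 233103)), Mul(246681, Mul(Rational(-1, 34888), Pow(14, Rational(1, 2))))), -1) = Pow(Add(Rational(107734, 77701), Mul(Rational(-246681, 34888), Pow(14, Rational(1, 2)))), -1)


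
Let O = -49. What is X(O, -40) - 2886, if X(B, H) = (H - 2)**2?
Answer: -1122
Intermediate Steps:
X(B, H) = (-2 + H)**2
X(O, -40) - 2886 = (-2 - 40)**2 - 2886 = (-42)**2 - 2886 = 1764 - 2886 = -1122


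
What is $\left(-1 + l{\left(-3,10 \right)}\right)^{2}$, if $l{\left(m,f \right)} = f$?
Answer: $81$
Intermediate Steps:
$\left(-1 + l{\left(-3,10 \right)}\right)^{2} = \left(-1 + 10\right)^{2} = 9^{2} = 81$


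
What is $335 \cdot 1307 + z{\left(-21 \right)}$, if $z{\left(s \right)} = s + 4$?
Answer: $437828$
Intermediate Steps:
$z{\left(s \right)} = 4 + s$
$335 \cdot 1307 + z{\left(-21 \right)} = 335 \cdot 1307 + \left(4 - 21\right) = 437845 - 17 = 437828$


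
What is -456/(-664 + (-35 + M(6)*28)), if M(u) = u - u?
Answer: 152/233 ≈ 0.65236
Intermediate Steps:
M(u) = 0
-456/(-664 + (-35 + M(6)*28)) = -456/(-664 + (-35 + 0*28)) = -456/(-664 + (-35 + 0)) = -456/(-664 - 35) = -456/(-699) = -1/699*(-456) = 152/233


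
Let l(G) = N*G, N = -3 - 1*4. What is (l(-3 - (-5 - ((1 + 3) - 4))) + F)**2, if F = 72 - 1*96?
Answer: 1444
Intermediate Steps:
N = -7 (N = -3 - 4 = -7)
l(G) = -7*G
F = -24 (F = 72 - 96 = -24)
(l(-3 - (-5 - ((1 + 3) - 4))) + F)**2 = (-7*(-3 - (-5 - ((1 + 3) - 4))) - 24)**2 = (-7*(-3 - (-5 - (4 - 4))) - 24)**2 = (-7*(-3 - (-5 - 1*0)) - 24)**2 = (-7*(-3 - (-5 + 0)) - 24)**2 = (-7*(-3 - 1*(-5)) - 24)**2 = (-7*(-3 + 5) - 24)**2 = (-7*2 - 24)**2 = (-14 - 24)**2 = (-38)**2 = 1444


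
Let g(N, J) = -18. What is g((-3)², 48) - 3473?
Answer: -3491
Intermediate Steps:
g((-3)², 48) - 3473 = -18 - 3473 = -3491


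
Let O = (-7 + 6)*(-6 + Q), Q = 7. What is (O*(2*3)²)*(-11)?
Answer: 396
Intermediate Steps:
O = -1 (O = (-7 + 6)*(-6 + 7) = -1*1 = -1)
(O*(2*3)²)*(-11) = -(2*3)²*(-11) = -1*6²*(-11) = -1*36*(-11) = -36*(-11) = 396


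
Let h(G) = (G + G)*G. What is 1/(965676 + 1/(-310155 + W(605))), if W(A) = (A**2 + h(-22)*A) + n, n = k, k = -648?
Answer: 640862/618865052713 ≈ 1.0355e-6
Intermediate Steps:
n = -648
h(G) = 2*G**2 (h(G) = (2*G)*G = 2*G**2)
W(A) = -648 + A**2 + 968*A (W(A) = (A**2 + (2*(-22)**2)*A) - 648 = (A**2 + (2*484)*A) - 648 = (A**2 + 968*A) - 648 = -648 + A**2 + 968*A)
1/(965676 + 1/(-310155 + W(605))) = 1/(965676 + 1/(-310155 + (-648 + 605**2 + 968*605))) = 1/(965676 + 1/(-310155 + (-648 + 366025 + 585640))) = 1/(965676 + 1/(-310155 + 951017)) = 1/(965676 + 1/640862) = 1/(618865052713/640862) = 640862/618865052713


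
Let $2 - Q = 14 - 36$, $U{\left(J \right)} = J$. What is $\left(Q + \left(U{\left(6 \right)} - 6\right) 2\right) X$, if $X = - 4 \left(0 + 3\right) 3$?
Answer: $-864$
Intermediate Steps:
$X = -36$ ($X = \left(-4\right) 3 \cdot 3 = \left(-12\right) 3 = -36$)
$Q = 24$ ($Q = 2 - \left(14 - 36\right) = 2 - -22 = 2 + 22 = 24$)
$\left(Q + \left(U{\left(6 \right)} - 6\right) 2\right) X = \left(24 + \left(6 - 6\right) 2\right) \left(-36\right) = \left(24 + 0 \cdot 2\right) \left(-36\right) = \left(24 + 0\right) \left(-36\right) = 24 \left(-36\right) = -864$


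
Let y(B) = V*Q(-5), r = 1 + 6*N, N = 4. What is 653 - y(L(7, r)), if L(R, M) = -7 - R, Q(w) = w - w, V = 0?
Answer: 653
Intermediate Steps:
Q(w) = 0
r = 25 (r = 1 + 6*4 = 1 + 24 = 25)
y(B) = 0 (y(B) = 0*0 = 0)
653 - y(L(7, r)) = 653 - 1*0 = 653 + 0 = 653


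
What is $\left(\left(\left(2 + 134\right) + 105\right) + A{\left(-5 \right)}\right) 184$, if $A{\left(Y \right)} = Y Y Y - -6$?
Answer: $22448$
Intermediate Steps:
$A{\left(Y \right)} = 6 + Y^{3}$ ($A{\left(Y \right)} = Y^{2} Y + 6 = Y^{3} + 6 = 6 + Y^{3}$)
$\left(\left(\left(2 + 134\right) + 105\right) + A{\left(-5 \right)}\right) 184 = \left(\left(\left(2 + 134\right) + 105\right) + \left(6 + \left(-5\right)^{3}\right)\right) 184 = \left(\left(136 + 105\right) + \left(6 - 125\right)\right) 184 = \left(241 - 119\right) 184 = 122 \cdot 184 = 22448$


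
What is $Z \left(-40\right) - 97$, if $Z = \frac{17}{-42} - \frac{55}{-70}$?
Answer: $- \frac{2357}{21} \approx -112.24$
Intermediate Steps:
$Z = \frac{8}{21}$ ($Z = 17 \left(- \frac{1}{42}\right) - - \frac{11}{14} = - \frac{17}{42} + \frac{11}{14} = \frac{8}{21} \approx 0.38095$)
$Z \left(-40\right) - 97 = \frac{8}{21} \left(-40\right) - 97 = - \frac{320}{21} - 97 = - \frac{2357}{21}$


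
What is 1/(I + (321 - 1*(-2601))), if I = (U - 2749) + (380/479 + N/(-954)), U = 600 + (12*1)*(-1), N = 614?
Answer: 228483/173909770 ≈ 0.0013138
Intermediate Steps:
U = 588 (U = 600 + 12*(-1) = 600 - 12 = 588)
I = -493717556/228483 (I = (588 - 2749) + (380/479 + 614/(-954)) = -2161 + (380*(1/479) + 614*(-1/954)) = -2161 + (380/479 - 307/477) = -2161 + 34207/228483 = -493717556/228483 ≈ -2160.9)
1/(I + (321 - 1*(-2601))) = 1/(-493717556/228483 + (321 - 1*(-2601))) = 1/(-493717556/228483 + (321 + 2601)) = 1/(-493717556/228483 + 2922) = 1/(173909770/228483) = 228483/173909770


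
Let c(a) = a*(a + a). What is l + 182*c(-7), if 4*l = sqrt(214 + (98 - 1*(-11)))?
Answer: 17836 + sqrt(323)/4 ≈ 17841.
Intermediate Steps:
c(a) = 2*a**2 (c(a) = a*(2*a) = 2*a**2)
l = sqrt(323)/4 (l = sqrt(214 + (98 - 1*(-11)))/4 = sqrt(214 + (98 + 11))/4 = sqrt(214 + 109)/4 = sqrt(323)/4 ≈ 4.4930)
l + 182*c(-7) = sqrt(323)/4 + 182*(2*(-7)**2) = sqrt(323)/4 + 182*(2*49) = sqrt(323)/4 + 182*98 = sqrt(323)/4 + 17836 = 17836 + sqrt(323)/4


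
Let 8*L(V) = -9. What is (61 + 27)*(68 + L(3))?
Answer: 5885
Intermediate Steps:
L(V) = -9/8 (L(V) = (⅛)*(-9) = -9/8)
(61 + 27)*(68 + L(3)) = (61 + 27)*(68 - 9/8) = 88*(535/8) = 5885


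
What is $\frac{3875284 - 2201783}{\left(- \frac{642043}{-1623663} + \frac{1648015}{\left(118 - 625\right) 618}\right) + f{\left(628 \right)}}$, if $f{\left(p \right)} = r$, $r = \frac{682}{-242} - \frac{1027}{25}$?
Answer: $- \frac{8671360352236145850}{252666234684143} \approx -34319.0$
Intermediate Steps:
$r = - \frac{12072}{275}$ ($r = 682 \left(- \frac{1}{242}\right) - \frac{1027}{25} = - \frac{31}{11} - \frac{1027}{25} = - \frac{12072}{275} \approx -43.898$)
$f{\left(p \right)} = - \frac{12072}{275}$
$\frac{3875284 - 2201783}{\left(- \frac{642043}{-1623663} + \frac{1648015}{\left(118 - 625\right) 618}\right) + f{\left(628 \right)}} = \frac{3875284 - 2201783}{\left(- \frac{642043}{-1623663} + \frac{1648015}{\left(118 - 625\right) 618}\right) - \frac{12072}{275}} = \frac{1673501}{\left(\left(-642043\right) \left(- \frac{1}{1623663}\right) + \frac{1648015}{\left(-507\right) 618}\right) - \frac{12072}{275}} = \frac{1673501}{\left(\frac{642043}{1623663} + \frac{1648015}{-313326}\right) - \frac{12072}{275}} = \frac{1673501}{\left(\frac{642043}{1623663} + 1648015 \left(- \frac{1}{313326}\right)\right) - \frac{12072}{275}} = \frac{1673501}{\left(\frac{642043}{1623663} - \frac{1648015}{313326}\right) - \frac{12072}{275}} = \frac{1673501}{- \frac{91653785701}{18842067894} - \frac{12072}{275}} = \frac{1673501}{- \frac{252666234684143}{5181568670850}} = 1673501 \left(- \frac{5181568670850}{252666234684143}\right) = - \frac{8671360352236145850}{252666234684143}$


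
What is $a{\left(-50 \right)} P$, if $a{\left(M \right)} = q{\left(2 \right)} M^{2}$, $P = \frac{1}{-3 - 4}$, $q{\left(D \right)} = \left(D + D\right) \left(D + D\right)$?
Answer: $- \frac{40000}{7} \approx -5714.3$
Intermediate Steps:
$q{\left(D \right)} = 4 D^{2}$ ($q{\left(D \right)} = 2 D 2 D = 4 D^{2}$)
$P = - \frac{1}{7}$ ($P = \frac{1}{-7} = - \frac{1}{7} \approx -0.14286$)
$a{\left(M \right)} = 16 M^{2}$ ($a{\left(M \right)} = 4 \cdot 2^{2} M^{2} = 4 \cdot 4 M^{2} = 16 M^{2}$)
$a{\left(-50 \right)} P = 16 \left(-50\right)^{2} \left(- \frac{1}{7}\right) = 16 \cdot 2500 \left(- \frac{1}{7}\right) = 40000 \left(- \frac{1}{7}\right) = - \frac{40000}{7}$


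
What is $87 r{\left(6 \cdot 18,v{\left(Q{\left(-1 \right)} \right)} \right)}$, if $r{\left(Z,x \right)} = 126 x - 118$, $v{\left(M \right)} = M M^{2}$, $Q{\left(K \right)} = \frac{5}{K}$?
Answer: $-1380516$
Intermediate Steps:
$v{\left(M \right)} = M^{3}$
$r{\left(Z,x \right)} = -118 + 126 x$
$87 r{\left(6 \cdot 18,v{\left(Q{\left(-1 \right)} \right)} \right)} = 87 \left(-118 + 126 \left(\frac{5}{-1}\right)^{3}\right) = 87 \left(-118 + 126 \left(5 \left(-1\right)\right)^{3}\right) = 87 \left(-118 + 126 \left(-5\right)^{3}\right) = 87 \left(-118 + 126 \left(-125\right)\right) = 87 \left(-118 - 15750\right) = 87 \left(-15868\right) = -1380516$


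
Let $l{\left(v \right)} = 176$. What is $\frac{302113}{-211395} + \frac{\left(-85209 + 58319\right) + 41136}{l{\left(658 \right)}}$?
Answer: $\frac{1479180641}{18602760} \approx 79.514$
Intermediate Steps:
$\frac{302113}{-211395} + \frac{\left(-85209 + 58319\right) + 41136}{l{\left(658 \right)}} = \frac{302113}{-211395} + \frac{\left(-85209 + 58319\right) + 41136}{176} = 302113 \left(- \frac{1}{211395}\right) + \left(-26890 + 41136\right) \frac{1}{176} = - \frac{302113}{211395} + 14246 \cdot \frac{1}{176} = - \frac{302113}{211395} + \frac{7123}{88} = \frac{1479180641}{18602760}$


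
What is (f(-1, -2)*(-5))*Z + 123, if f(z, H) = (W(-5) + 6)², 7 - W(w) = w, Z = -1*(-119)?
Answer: -192657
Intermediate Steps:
Z = 119
W(w) = 7 - w
f(z, H) = 324 (f(z, H) = ((7 - 1*(-5)) + 6)² = ((7 + 5) + 6)² = (12 + 6)² = 18² = 324)
(f(-1, -2)*(-5))*Z + 123 = (324*(-5))*119 + 123 = -1620*119 + 123 = -192780 + 123 = -192657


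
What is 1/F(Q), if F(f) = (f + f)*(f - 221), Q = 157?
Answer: -1/20096 ≈ -4.9761e-5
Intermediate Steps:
F(f) = 2*f*(-221 + f) (F(f) = (2*f)*(-221 + f) = 2*f*(-221 + f))
1/F(Q) = 1/(2*157*(-221 + 157)) = 1/(2*157*(-64)) = 1/(-20096) = -1/20096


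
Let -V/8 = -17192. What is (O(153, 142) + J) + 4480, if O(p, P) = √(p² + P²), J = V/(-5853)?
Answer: 26083904/5853 + √43573 ≈ 4665.2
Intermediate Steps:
V = 137536 (V = -8*(-17192) = 137536)
J = -137536/5853 (J = 137536/(-5853) = 137536*(-1/5853) = -137536/5853 ≈ -23.498)
O(p, P) = √(P² + p²)
(O(153, 142) + J) + 4480 = (√(142² + 153²) - 137536/5853) + 4480 = (√(20164 + 23409) - 137536/5853) + 4480 = (√43573 - 137536/5853) + 4480 = (-137536/5853 + √43573) + 4480 = 26083904/5853 + √43573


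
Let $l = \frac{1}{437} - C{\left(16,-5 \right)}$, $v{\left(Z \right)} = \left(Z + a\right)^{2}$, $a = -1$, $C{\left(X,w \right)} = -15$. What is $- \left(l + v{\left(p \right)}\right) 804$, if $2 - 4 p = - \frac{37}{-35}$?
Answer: $- \frac{26833663413}{2141300} \approx -12531.0$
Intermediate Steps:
$p = \frac{33}{140}$ ($p = \frac{1}{2} - \frac{\left(-37\right) \frac{1}{-35}}{4} = \frac{1}{2} - \frac{\left(-37\right) \left(- \frac{1}{35}\right)}{4} = \frac{1}{2} - \frac{37}{140} = \frac{33}{140} \approx 0.23571$)
$v{\left(Z \right)} = \left(-1 + Z\right)^{2}$ ($v{\left(Z \right)} = \left(Z - 1\right)^{2} = \left(-1 + Z\right)^{2}$)
$l = \frac{6556}{437}$ ($l = \frac{1}{437} - -15 = \frac{1}{437} + 15 = \frac{6556}{437} \approx 15.002$)
$- \left(l + v{\left(p \right)}\right) 804 = - \left(\frac{6556}{437} + \left(-1 + \frac{33}{140}\right)^{2}\right) 804 = - \left(\frac{6556}{437} + \left(- \frac{107}{140}\right)^{2}\right) 804 = - \left(\frac{6556}{437} + \frac{11449}{19600}\right) 804 = - \frac{133500813 \cdot 804}{8565200} = \left(-1\right) \frac{26833663413}{2141300} = - \frac{26833663413}{2141300}$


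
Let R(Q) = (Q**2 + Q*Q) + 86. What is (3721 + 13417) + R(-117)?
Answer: 44602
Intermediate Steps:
R(Q) = 86 + 2*Q**2 (R(Q) = (Q**2 + Q**2) + 86 = 2*Q**2 + 86 = 86 + 2*Q**2)
(3721 + 13417) + R(-117) = (3721 + 13417) + (86 + 2*(-117)**2) = 17138 + (86 + 2*13689) = 17138 + (86 + 27378) = 17138 + 27464 = 44602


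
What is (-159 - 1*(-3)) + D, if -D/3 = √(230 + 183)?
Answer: -156 - 3*√413 ≈ -216.97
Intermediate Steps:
D = -3*√413 (D = -3*√(230 + 183) = -3*√413 ≈ -60.967)
(-159 - 1*(-3)) + D = (-159 - 1*(-3)) - 3*√413 = (-159 + 3) - 3*√413 = -156 - 3*√413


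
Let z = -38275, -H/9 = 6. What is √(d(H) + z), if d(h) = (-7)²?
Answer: I*√38226 ≈ 195.51*I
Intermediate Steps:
H = -54 (H = -9*6 = -54)
d(h) = 49
√(d(H) + z) = √(49 - 38275) = √(-38226) = I*√38226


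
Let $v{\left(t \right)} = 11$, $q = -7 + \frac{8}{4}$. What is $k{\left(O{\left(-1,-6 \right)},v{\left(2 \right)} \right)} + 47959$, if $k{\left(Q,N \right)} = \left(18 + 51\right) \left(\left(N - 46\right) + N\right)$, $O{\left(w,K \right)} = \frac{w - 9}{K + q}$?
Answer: $46303$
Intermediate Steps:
$q = -5$ ($q = -7 + 8 \cdot \frac{1}{4} = -7 + 2 = -5$)
$O{\left(w,K \right)} = \frac{-9 + w}{-5 + K}$ ($O{\left(w,K \right)} = \frac{w - 9}{K - 5} = \frac{-9 + w}{-5 + K}$)
$k{\left(Q,N \right)} = -3174 + 138 N$ ($k{\left(Q,N \right)} = 69 \left(\left(-46 + N\right) + N\right) = 69 \left(-46 + 2 N\right) = -3174 + 138 N$)
$k{\left(O{\left(-1,-6 \right)},v{\left(2 \right)} \right)} + 47959 = \left(-3174 + 138 \cdot 11\right) + 47959 = \left(-3174 + 1518\right) + 47959 = -1656 + 47959 = 46303$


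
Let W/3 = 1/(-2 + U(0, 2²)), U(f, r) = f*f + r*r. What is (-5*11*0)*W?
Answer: 0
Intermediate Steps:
U(f, r) = f² + r²
W = 3/14 (W = 3/(-2 + (0² + (2²)²)) = 3/(-2 + (0 + 4²)) = 3/(-2 + (0 + 16)) = 3/(-2 + 16) = 3/14 ≈ 0.21429)
(-5*11*0)*W = (-5*11*0)*(3/14) = -55*0*(3/14) = 0*(3/14) = 0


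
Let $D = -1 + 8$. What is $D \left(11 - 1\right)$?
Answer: $70$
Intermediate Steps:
$D = 7$
$D \left(11 - 1\right) = 7 \left(11 - 1\right) = 7 \cdot 10 = 70$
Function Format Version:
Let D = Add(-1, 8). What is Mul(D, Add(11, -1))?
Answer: 70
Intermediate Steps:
D = 7
Mul(D, Add(11, -1)) = Mul(7, Add(11, -1)) = Mul(7, 10) = 70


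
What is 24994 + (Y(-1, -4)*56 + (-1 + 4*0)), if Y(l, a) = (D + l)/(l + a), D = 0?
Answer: 125021/5 ≈ 25004.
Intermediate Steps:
Y(l, a) = l/(a + l) (Y(l, a) = (0 + l)/(l + a) = l/(a + l))
24994 + (Y(-1, -4)*56 + (-1 + 4*0)) = 24994 + (-1/(-4 - 1)*56 + (-1 + 4*0)) = 24994 + (-1/(-5)*56 + (-1 + 0)) = 24994 + (-1*(-1/5)*56 - 1) = 24994 + ((1/5)*56 - 1) = 24994 + (56/5 - 1) = 24994 + 51/5 = 125021/5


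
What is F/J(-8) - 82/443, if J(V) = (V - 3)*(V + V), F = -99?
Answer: -5299/7088 ≈ -0.74760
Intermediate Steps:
J(V) = 2*V*(-3 + V) (J(V) = (-3 + V)*(2*V) = 2*V*(-3 + V))
F/J(-8) - 82/443 = -99*(-1/(16*(-3 - 8))) - 82/443 = -99/(2*(-8)*(-11)) - 82*1/443 = -99/176 - 82/443 = -99*1/176 - 82/443 = -9/16 - 82/443 = -5299/7088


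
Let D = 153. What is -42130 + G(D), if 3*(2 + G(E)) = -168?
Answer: -42188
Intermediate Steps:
G(E) = -58 (G(E) = -2 + (⅓)*(-168) = -2 - 56 = -58)
-42130 + G(D) = -42130 - 58 = -42188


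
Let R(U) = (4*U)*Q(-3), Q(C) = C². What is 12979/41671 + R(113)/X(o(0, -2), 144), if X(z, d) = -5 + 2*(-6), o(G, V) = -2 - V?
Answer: -169296985/708407 ≈ -238.98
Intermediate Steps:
X(z, d) = -17 (X(z, d) = -5 - 12 = -17)
R(U) = 36*U (R(U) = (4*U)*(-3)² = (4*U)*9 = 36*U)
12979/41671 + R(113)/X(o(0, -2), 144) = 12979/41671 + (36*113)/(-17) = 12979*(1/41671) + 4068*(-1/17) = 12979/41671 - 4068/17 = -169296985/708407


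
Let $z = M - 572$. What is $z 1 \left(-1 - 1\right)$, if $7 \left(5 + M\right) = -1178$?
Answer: $\frac{10434}{7} \approx 1490.6$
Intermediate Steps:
$M = - \frac{1213}{7}$ ($M = -5 + \frac{1}{7} \left(-1178\right) = -5 - \frac{1178}{7} = - \frac{1213}{7} \approx -173.29$)
$z = - \frac{5217}{7}$ ($z = - \frac{1213}{7} - 572 = - \frac{5217}{7} \approx -745.29$)
$z 1 \left(-1 - 1\right) = - \frac{5217 \cdot 1 \left(-1 - 1\right)}{7} = - \frac{5217 \cdot 1 \left(-2\right)}{7} = \left(- \frac{5217}{7}\right) \left(-2\right) = \frac{10434}{7}$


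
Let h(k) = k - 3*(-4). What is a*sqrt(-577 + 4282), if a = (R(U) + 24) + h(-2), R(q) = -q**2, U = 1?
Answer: 33*sqrt(3705) ≈ 2008.7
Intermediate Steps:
h(k) = 12 + k (h(k) = k + 12 = 12 + k)
a = 33 (a = (-1*1**2 + 24) + (12 - 2) = (-1*1 + 24) + 10 = (-1 + 24) + 10 = 23 + 10 = 33)
a*sqrt(-577 + 4282) = 33*sqrt(-577 + 4282) = 33*sqrt(3705)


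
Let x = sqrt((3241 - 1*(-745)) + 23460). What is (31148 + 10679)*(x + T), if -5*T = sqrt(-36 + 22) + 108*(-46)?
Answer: 207796536/5 + 41827*sqrt(27446) - 41827*I*sqrt(14)/5 ≈ 4.8489e+7 - 31300.0*I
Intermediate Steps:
x = sqrt(27446) (x = sqrt((3241 + 745) + 23460) = sqrt(3986 + 23460) = sqrt(27446) ≈ 165.67)
T = 4968/5 - I*sqrt(14)/5 (T = -(sqrt(-36 + 22) + 108*(-46))/5 = -(sqrt(-14) - 4968)/5 = -(I*sqrt(14) - 4968)/5 = -(-4968 + I*sqrt(14))/5 = 4968/5 - I*sqrt(14)/5 ≈ 993.6 - 0.74833*I)
(31148 + 10679)*(x + T) = (31148 + 10679)*(sqrt(27446) + (4968/5 - I*sqrt(14)/5)) = 41827*(4968/5 + sqrt(27446) - I*sqrt(14)/5) = 207796536/5 + 41827*sqrt(27446) - 41827*I*sqrt(14)/5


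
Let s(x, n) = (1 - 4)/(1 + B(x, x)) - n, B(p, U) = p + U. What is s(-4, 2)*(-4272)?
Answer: 46992/7 ≈ 6713.1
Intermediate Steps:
B(p, U) = U + p
s(x, n) = -n - 3/(1 + 2*x) (s(x, n) = (1 - 4)/(1 + (x + x)) - n = -3/(1 + 2*x) - n = -n - 3/(1 + 2*x))
s(-4, 2)*(-4272) = ((-3 - 1*2 - 2*2*(-4))/(1 + 2*(-4)))*(-4272) = ((-3 - 2 + 16)/(1 - 8))*(-4272) = (11/(-7))*(-4272) = -⅐*11*(-4272) = -11/7*(-4272) = 46992/7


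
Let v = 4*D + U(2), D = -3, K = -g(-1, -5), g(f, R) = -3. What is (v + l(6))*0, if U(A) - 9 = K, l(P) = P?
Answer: 0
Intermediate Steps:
K = 3 (K = -1*(-3) = 3)
U(A) = 12 (U(A) = 9 + 3 = 12)
v = 0 (v = 4*(-3) + 12 = -12 + 12 = 0)
(v + l(6))*0 = (0 + 6)*0 = 6*0 = 0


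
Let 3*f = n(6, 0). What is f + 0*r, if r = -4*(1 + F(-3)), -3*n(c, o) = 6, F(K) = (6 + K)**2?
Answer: -2/3 ≈ -0.66667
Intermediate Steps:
n(c, o) = -2 (n(c, o) = -1/3*6 = -2)
f = -2/3 (f = (1/3)*(-2) = -2/3 ≈ -0.66667)
r = -40 (r = -4*(1 + (6 - 3)**2) = -4*(1 + 3**2) = -4*(1 + 9) = -4*10 = -40)
f + 0*r = -2/3 + 0*(-40) = -2/3 + 0 = -2/3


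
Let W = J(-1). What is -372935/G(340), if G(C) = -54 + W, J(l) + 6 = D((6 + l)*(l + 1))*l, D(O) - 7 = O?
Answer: 372935/67 ≈ 5566.2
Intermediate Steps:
D(O) = 7 + O
J(l) = -6 + l*(7 + (1 + l)*(6 + l)) (J(l) = -6 + (7 + (6 + l)*(l + 1))*l = -6 + (7 + (6 + l)*(1 + l))*l = -6 + (7 + (1 + l)*(6 + l))*l = -6 + l*(7 + (1 + l)*(6 + l)))
W = -13 (W = -6 - (13 + (-1)² + 7*(-1)) = -6 - (13 + 1 - 7) = -6 - 1*7 = -6 - 7 = -13)
G(C) = -67 (G(C) = -54 - 13 = -67)
-372935/G(340) = -372935/(-67) = -372935*(-1/67) = 372935/67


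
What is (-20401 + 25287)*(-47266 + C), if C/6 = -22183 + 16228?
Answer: -405518456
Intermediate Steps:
C = -35730 (C = 6*(-22183 + 16228) = 6*(-5955) = -35730)
(-20401 + 25287)*(-47266 + C) = (-20401 + 25287)*(-47266 - 35730) = 4886*(-82996) = -405518456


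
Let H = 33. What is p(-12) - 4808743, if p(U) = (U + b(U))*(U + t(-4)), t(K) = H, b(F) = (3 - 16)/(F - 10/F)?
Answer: -322201027/67 ≈ -4.8090e+6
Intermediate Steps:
b(F) = -13/(F - 10/F)
t(K) = 33
p(U) = (33 + U)*(U - 13*U/(-10 + U²)) (p(U) = (U - 13*U/(-10 + U²))*(U + 33) = (U - 13*U/(-10 + U²))*(33 + U) = (33 + U)*(U - 13*U/(-10 + U²)))
p(-12) - 4808743 = -12*(-429 - 13*(-12) + (-10 + (-12)²)*(33 - 12))/(-10 + (-12)²) - 4808743 = -12*(-429 + 156 + (-10 + 144)*21)/(-10 + 144) - 4808743 = -12*(-429 + 156 + 134*21)/134 - 4808743 = -12*1/134*(-429 + 156 + 2814) - 4808743 = -12*1/134*2541 - 4808743 = -15246/67 - 4808743 = -322201027/67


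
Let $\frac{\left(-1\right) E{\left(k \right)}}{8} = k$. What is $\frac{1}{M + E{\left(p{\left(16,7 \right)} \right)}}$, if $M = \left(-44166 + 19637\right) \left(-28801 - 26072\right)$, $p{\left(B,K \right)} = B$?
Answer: $\frac{1}{1345979689} \approx 7.4295 \cdot 10^{-10}$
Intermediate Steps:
$E{\left(k \right)} = - 8 k$
$M = 1345979817$ ($M = \left(-24529\right) \left(-54873\right) = 1345979817$)
$\frac{1}{M + E{\left(p{\left(16,7 \right)} \right)}} = \frac{1}{1345979817 - 128} = \frac{1}{1345979689}$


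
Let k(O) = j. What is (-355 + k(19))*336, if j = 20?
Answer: -112560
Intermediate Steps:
k(O) = 20
(-355 + k(19))*336 = (-355 + 20)*336 = -335*336 = -112560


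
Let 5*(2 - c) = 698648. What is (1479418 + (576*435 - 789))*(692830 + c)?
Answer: 4782092929768/5 ≈ 9.5642e+11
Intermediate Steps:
c = -698638/5 (c = 2 - 1/5*698648 = 2 - 698648/5 = -698638/5 ≈ -1.3973e+5)
(1479418 + (576*435 - 789))*(692830 + c) = (1479418 + (576*435 - 789))*(692830 - 698638/5) = (1479418 + (250560 - 789))*(2765512/5) = (1479418 + 249771)*(2765512/5) = 1729189*(2765512/5) = 4782092929768/5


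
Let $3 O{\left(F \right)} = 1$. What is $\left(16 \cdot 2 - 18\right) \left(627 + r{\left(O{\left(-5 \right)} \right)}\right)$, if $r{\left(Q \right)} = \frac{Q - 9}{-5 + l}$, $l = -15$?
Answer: $\frac{131761}{15} \approx 8784.1$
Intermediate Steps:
$O{\left(F \right)} = \frac{1}{3}$ ($O{\left(F \right)} = \frac{1}{3} \cdot 1 = \frac{1}{3}$)
$r{\left(Q \right)} = \frac{9}{20} - \frac{Q}{20}$ ($r{\left(Q \right)} = \frac{Q - 9}{-5 - 15} = \frac{-9 + Q}{-20} = \left(-9 + Q\right) \left(- \frac{1}{20}\right) = \frac{9}{20} - \frac{Q}{20}$)
$\left(16 \cdot 2 - 18\right) \left(627 + r{\left(O{\left(-5 \right)} \right)}\right) = \left(16 \cdot 2 - 18\right) \left(627 + \left(\frac{9}{20} - \frac{1}{60}\right)\right) = \left(32 - 18\right) \left(627 + \left(\frac{9}{20} - \frac{1}{60}\right)\right) = 14 \left(627 + \frac{13}{30}\right) = 14 \cdot \frac{18823}{30} = \frac{131761}{15}$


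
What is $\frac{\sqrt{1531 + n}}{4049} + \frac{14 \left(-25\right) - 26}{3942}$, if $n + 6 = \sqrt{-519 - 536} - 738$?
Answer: $- \frac{188}{1971} + \frac{\sqrt{787 + i \sqrt{1055}}}{4049} \approx -0.088453 + 0.00014294 i$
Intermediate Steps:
$n = -744 + i \sqrt{1055}$ ($n = -6 + \left(\sqrt{-519 - 536} - 738\right) = -6 - \left(738 - \sqrt{-1055}\right) = -6 - \left(738 - i \sqrt{1055}\right) = -744 + i \sqrt{1055} \approx -744.0 + 32.481 i$)
$\frac{\sqrt{1531 + n}}{4049} + \frac{14 \left(-25\right) - 26}{3942} = \frac{\sqrt{1531 - \left(744 - i \sqrt{1055}\right)}}{4049} + \frac{14 \left(-25\right) - 26}{3942} = \sqrt{787 + i \sqrt{1055}} \cdot \frac{1}{4049} + \left(-350 - 26\right) \frac{1}{3942} = \frac{\sqrt{787 + i \sqrt{1055}}}{4049} - \frac{188}{1971} = - \frac{188}{1971} + \frac{\sqrt{787 + i \sqrt{1055}}}{4049}$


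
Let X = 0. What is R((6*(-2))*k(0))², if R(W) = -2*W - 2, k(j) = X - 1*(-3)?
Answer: 4900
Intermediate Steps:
k(j) = 3 (k(j) = 0 - 1*(-3) = 0 + 3 = 3)
R(W) = -2 - 2*W
R((6*(-2))*k(0))² = (-2 - 2*6*(-2)*3)² = (-2 - (-24)*3)² = (-2 - 2*(-36))² = (-2 + 72)² = 70² = 4900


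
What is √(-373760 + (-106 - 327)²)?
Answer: I*√186271 ≈ 431.59*I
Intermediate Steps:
√(-373760 + (-106 - 327)²) = √(-373760 + (-433)²) = √(-373760 + 187489) = √(-186271) = I*√186271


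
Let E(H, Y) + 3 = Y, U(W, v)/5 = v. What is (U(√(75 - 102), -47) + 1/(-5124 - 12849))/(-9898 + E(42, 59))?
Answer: 2111828/88445133 ≈ 0.023877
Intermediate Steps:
U(W, v) = 5*v
E(H, Y) = -3 + Y
(U(√(75 - 102), -47) + 1/(-5124 - 12849))/(-9898 + E(42, 59)) = (5*(-47) + 1/(-5124 - 12849))/(-9898 + (-3 + 59)) = (-235 + 1/(-17973))/(-9898 + 56) = (-235 - 1/17973)/(-9842) = -4223656/17973*(-1/9842) = 2111828/88445133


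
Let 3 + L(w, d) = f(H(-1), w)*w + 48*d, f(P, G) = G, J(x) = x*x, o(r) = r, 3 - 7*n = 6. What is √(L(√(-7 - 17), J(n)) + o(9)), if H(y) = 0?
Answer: 15*I*√2/7 ≈ 3.0305*I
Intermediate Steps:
n = -3/7 (n = 3/7 - ⅐*6 = 3/7 - 6/7 = -3/7 ≈ -0.42857)
J(x) = x²
L(w, d) = -3 + w² + 48*d (L(w, d) = -3 + (w*w + 48*d) = -3 + (w² + 48*d) = -3 + w² + 48*d)
√(L(√(-7 - 17), J(n)) + o(9)) = √((-3 + (√(-7 - 17))² + 48*(-3/7)²) + 9) = √((-3 + (√(-24))² + 48*(9/49)) + 9) = √((-3 + (2*I*√6)² + 432/49) + 9) = √((-3 - 24 + 432/49) + 9) = √(-891/49 + 9) = √(-450/49) = 15*I*√2/7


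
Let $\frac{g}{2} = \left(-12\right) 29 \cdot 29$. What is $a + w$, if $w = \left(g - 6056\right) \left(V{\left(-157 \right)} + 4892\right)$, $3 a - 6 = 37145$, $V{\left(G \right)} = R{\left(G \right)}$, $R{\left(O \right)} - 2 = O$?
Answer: $- \frac{372859489}{3} \approx -1.2429 \cdot 10^{8}$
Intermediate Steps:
$R{\left(O \right)} = 2 + O$
$V{\left(G \right)} = 2 + G$
$a = \frac{37151}{3}$ ($a = 2 + \frac{1}{3} \cdot 37145 = 2 + \frac{37145}{3} = \frac{37151}{3} \approx 12384.0$)
$g = -20184$ ($g = 2 \left(-12\right) 29 \cdot 29 = 2 \left(\left(-348\right) 29\right) = 2 \left(-10092\right) = -20184$)
$w = -124298880$ ($w = \left(-20184 - 6056\right) \left(\left(2 - 157\right) + 4892\right) = - 26240 \left(-155 + 4892\right) = \left(-26240\right) 4737 = -124298880$)
$a + w = \frac{37151}{3} - 124298880 = - \frac{372859489}{3}$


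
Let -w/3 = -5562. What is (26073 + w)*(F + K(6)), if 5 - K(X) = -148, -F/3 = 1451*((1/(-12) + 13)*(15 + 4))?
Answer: -182691376497/4 ≈ -4.5673e+10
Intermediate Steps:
w = 16686 (w = -3*(-5562) = 16686)
F = -4273195/4 (F = -4353*(1/(-12) + 13)*(15 + 4) = -4353*(-1/12 + 13)*19 = -4353*(155/12)*19 = -4353*2945/12 = -3*4273195/12 = -4273195/4 ≈ -1.0683e+6)
K(X) = 153 (K(X) = 5 - 1*(-148) = 5 + 148 = 153)
(26073 + w)*(F + K(6)) = (26073 + 16686)*(-4273195/4 + 153) = 42759*(-4272583/4) = -182691376497/4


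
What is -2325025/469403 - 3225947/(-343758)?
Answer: 715023255691/161361036474 ≈ 4.4312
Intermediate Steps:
-2325025/469403 - 3225947/(-343758) = -2325025*1/469403 - 3225947*(-1/343758) = -2325025/469403 + 3225947/343758 = 715023255691/161361036474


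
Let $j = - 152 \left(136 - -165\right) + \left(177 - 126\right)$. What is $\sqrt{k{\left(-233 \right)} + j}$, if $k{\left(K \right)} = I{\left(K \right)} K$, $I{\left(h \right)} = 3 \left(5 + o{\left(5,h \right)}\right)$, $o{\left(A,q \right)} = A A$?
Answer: $11 i \sqrt{551} \approx 258.21 i$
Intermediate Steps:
$o{\left(A,q \right)} = A^{2}$
$I{\left(h \right)} = 90$ ($I{\left(h \right)} = 3 \left(5 + 5^{2}\right) = 3 \left(5 + 25\right) = 3 \cdot 30 = 90$)
$j = -45701$ ($j = - 152 \left(136 + 165\right) + 51 = \left(-152\right) 301 + 51 = -45752 + 51 = -45701$)
$k{\left(K \right)} = 90 K$
$\sqrt{k{\left(-233 \right)} + j} = \sqrt{90 \left(-233\right) - 45701} = \sqrt{-20970 - 45701} = \sqrt{-66671} = 11 i \sqrt{551}$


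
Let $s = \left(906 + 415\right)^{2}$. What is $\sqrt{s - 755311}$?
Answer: $3 \sqrt{109970} \approx 994.85$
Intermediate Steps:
$s = 1745041$ ($s = 1321^{2} = 1745041$)
$\sqrt{s - 755311} = \sqrt{1745041 - 755311} = \sqrt{989730} = 3 \sqrt{109970}$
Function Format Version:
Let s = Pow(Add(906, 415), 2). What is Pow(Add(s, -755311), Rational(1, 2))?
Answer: Mul(3, Pow(109970, Rational(1, 2))) ≈ 994.85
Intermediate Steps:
s = 1745041 (s = Pow(1321, 2) = 1745041)
Pow(Add(s, -755311), Rational(1, 2)) = Pow(Add(1745041, -755311), Rational(1, 2)) = Pow(989730, Rational(1, 2)) = Mul(3, Pow(109970, Rational(1, 2)))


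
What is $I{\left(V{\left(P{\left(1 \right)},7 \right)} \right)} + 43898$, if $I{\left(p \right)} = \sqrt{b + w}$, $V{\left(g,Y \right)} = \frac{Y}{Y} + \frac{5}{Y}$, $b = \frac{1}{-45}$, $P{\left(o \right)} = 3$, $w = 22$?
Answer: $43898 + \frac{\sqrt{4945}}{15} \approx 43903.0$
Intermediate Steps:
$b = - \frac{1}{45} \approx -0.022222$
$V{\left(g,Y \right)} = 1 + \frac{5}{Y}$
$I{\left(p \right)} = \frac{\sqrt{4945}}{15}$ ($I{\left(p \right)} = \sqrt{- \frac{1}{45} + 22} = \sqrt{\frac{989}{45}} = \frac{\sqrt{4945}}{15}$)
$I{\left(V{\left(P{\left(1 \right)},7 \right)} \right)} + 43898 = \frac{\sqrt{4945}}{15} + 43898 = 43898 + \frac{\sqrt{4945}}{15}$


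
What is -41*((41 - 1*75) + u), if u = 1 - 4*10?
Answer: 2993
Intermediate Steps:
u = -39 (u = 1 - 1*40 = 1 - 40 = -39)
-41*((41 - 1*75) + u) = -41*((41 - 1*75) - 39) = -41*((41 - 75) - 39) = -41*(-34 - 39) = -41*(-73) = 2993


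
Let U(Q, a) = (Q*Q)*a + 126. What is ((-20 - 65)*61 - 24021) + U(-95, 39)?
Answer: 322895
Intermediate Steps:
U(Q, a) = 126 + a*Q² (U(Q, a) = Q²*a + 126 = a*Q² + 126 = 126 + a*Q²)
((-20 - 65)*61 - 24021) + U(-95, 39) = ((-20 - 65)*61 - 24021) + (126 + 39*(-95)²) = (-85*61 - 24021) + (126 + 39*9025) = (-5185 - 24021) + (126 + 351975) = -29206 + 352101 = 322895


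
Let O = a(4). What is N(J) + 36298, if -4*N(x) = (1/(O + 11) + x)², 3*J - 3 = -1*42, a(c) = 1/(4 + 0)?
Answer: 293676239/8100 ≈ 36256.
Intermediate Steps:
a(c) = ¼ (a(c) = 1/4 = ¼)
O = ¼ ≈ 0.25000
J = -13 (J = 1 + (-1*42)/3 = 1 + (⅓)*(-42) = 1 - 14 = -13)
N(x) = -(4/45 + x)²/4 (N(x) = -(1/(¼ + 11) + x)²/4 = -(1/(45/4) + x)²/4 = -(4/45 + x)²/4)
N(J) + 36298 = -(4 + 45*(-13))²/8100 + 36298 = -(4 - 585)²/8100 + 36298 = -1/8100*(-581)² + 36298 = -1/8100*337561 + 36298 = -337561/8100 + 36298 = 293676239/8100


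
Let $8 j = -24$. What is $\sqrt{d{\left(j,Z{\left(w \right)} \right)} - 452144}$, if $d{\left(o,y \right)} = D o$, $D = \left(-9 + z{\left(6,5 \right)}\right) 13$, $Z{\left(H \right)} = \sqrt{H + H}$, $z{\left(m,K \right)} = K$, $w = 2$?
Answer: $2 i \sqrt{112997} \approx 672.3 i$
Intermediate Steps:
$j = -3$ ($j = \frac{1}{8} \left(-24\right) = -3$)
$Z{\left(H \right)} = \sqrt{2} \sqrt{H}$ ($Z{\left(H \right)} = \sqrt{2 H} = \sqrt{2} \sqrt{H}$)
$D = -52$ ($D = \left(-9 + 5\right) 13 = \left(-4\right) 13 = -52$)
$d{\left(o,y \right)} = - 52 o$
$\sqrt{d{\left(j,Z{\left(w \right)} \right)} - 452144} = \sqrt{\left(-52\right) \left(-3\right) - 452144} = \sqrt{156 - 452144} = \sqrt{-451988} = 2 i \sqrt{112997}$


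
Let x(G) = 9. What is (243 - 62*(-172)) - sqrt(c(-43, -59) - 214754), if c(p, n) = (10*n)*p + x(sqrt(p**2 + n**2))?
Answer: 10907 - 25*I*sqrt(303) ≈ 10907.0 - 435.17*I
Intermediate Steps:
c(p, n) = 9 + 10*n*p (c(p, n) = (10*n)*p + 9 = 10*n*p + 9 = 9 + 10*n*p)
(243 - 62*(-172)) - sqrt(c(-43, -59) - 214754) = (243 - 62*(-172)) - sqrt((9 + 10*(-59)*(-43)) - 214754) = (243 + 10664) - sqrt((9 + 25370) - 214754) = 10907 - sqrt(25379 - 214754) = 10907 - sqrt(-189375) = 10907 - 25*I*sqrt(303)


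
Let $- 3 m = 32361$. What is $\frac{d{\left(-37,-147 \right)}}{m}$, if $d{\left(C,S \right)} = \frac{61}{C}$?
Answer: $\frac{61}{399119} \approx 0.00015284$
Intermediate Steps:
$m = -10787$ ($m = \left(- \frac{1}{3}\right) 32361 = -10787$)
$\frac{d{\left(-37,-147 \right)}}{m} = \frac{61 \frac{1}{-37}}{-10787} = 61 \left(- \frac{1}{37}\right) \left(- \frac{1}{10787}\right) = \left(- \frac{61}{37}\right) \left(- \frac{1}{10787}\right) = \frac{61}{399119}$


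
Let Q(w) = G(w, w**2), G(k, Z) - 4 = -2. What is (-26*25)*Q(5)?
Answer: -1300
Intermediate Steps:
G(k, Z) = 2 (G(k, Z) = 4 - 2 = 2)
Q(w) = 2
(-26*25)*Q(5) = -26*25*2 = -650*2 = -1300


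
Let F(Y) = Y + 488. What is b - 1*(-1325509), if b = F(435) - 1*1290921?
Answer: 35511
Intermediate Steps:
F(Y) = 488 + Y
b = -1289998 (b = (488 + 435) - 1*1290921 = 923 - 1290921 = -1289998)
b - 1*(-1325509) = -1289998 - 1*(-1325509) = -1289998 + 1325509 = 35511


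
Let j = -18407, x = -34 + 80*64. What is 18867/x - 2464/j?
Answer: 359816773/93618002 ≈ 3.8435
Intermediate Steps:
x = 5086 (x = -34 + 5120 = 5086)
18867/x - 2464/j = 18867/5086 - 2464/(-18407) = 18867*(1/5086) - 2464*(-1/18407) = 18867/5086 + 2464/18407 = 359816773/93618002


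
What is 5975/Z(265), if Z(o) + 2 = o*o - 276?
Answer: 5975/69947 ≈ 0.085422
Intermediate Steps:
Z(o) = -278 + o² (Z(o) = -2 + (o*o - 276) = -2 + (o² - 276) = -2 + (-276 + o²) = -278 + o²)
5975/Z(265) = 5975/(-278 + 265²) = 5975/(-278 + 70225) = 5975/69947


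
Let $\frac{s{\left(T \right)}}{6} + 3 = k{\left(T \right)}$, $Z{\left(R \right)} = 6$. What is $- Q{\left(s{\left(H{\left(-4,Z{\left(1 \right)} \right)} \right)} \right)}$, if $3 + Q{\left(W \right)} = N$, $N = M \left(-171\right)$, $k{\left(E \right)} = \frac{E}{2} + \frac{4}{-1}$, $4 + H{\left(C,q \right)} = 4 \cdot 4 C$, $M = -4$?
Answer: $-681$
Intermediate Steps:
$H{\left(C,q \right)} = -4 + 16 C$ ($H{\left(C,q \right)} = -4 + 4 \cdot 4 C = -4 + 16 C$)
$k{\left(E \right)} = -4 + \frac{E}{2}$ ($k{\left(E \right)} = E \frac{1}{2} + 4 \left(-1\right) = \frac{E}{2} - 4 = -4 + \frac{E}{2}$)
$N = 684$ ($N = \left(-4\right) \left(-171\right) = 684$)
$s{\left(T \right)} = -42 + 3 T$ ($s{\left(T \right)} = -18 + 6 \left(-4 + \frac{T}{2}\right) = -18 + \left(-24 + 3 T\right) = -42 + 3 T$)
$Q{\left(W \right)} = 681$ ($Q{\left(W \right)} = -3 + 684 = 681$)
$- Q{\left(s{\left(H{\left(-4,Z{\left(1 \right)} \right)} \right)} \right)} = \left(-1\right) 681 = -681$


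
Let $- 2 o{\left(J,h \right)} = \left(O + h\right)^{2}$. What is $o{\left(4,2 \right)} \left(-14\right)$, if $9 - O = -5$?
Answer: $1792$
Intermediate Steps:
$O = 14$ ($O = 9 - -5 = 9 + 5 = 14$)
$o{\left(J,h \right)} = - \frac{\left(14 + h\right)^{2}}{2}$
$o{\left(4,2 \right)} \left(-14\right) = - \frac{\left(14 + 2\right)^{2}}{2} \left(-14\right) = - \frac{16^{2}}{2} \left(-14\right) = \left(- \frac{1}{2}\right) 256 \left(-14\right) = \left(-128\right) \left(-14\right) = 1792$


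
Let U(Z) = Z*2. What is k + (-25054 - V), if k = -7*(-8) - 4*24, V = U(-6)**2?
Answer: -25238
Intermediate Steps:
U(Z) = 2*Z
V = 144 (V = (2*(-6))**2 = (-12)**2 = 144)
k = -40 (k = 56 - 96 = -40)
k + (-25054 - V) = -40 + (-25054 - 1*144) = -40 + (-25054 - 144) = -40 - 25198 = -25238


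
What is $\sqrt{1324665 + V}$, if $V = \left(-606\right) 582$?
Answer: $3 \sqrt{107997} \approx 985.89$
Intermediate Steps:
$V = -352692$
$\sqrt{1324665 + V} = \sqrt{1324665 - 352692} = \sqrt{971973} = 3 \sqrt{107997}$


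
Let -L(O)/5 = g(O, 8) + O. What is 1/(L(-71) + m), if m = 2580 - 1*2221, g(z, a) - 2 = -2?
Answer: 1/714 ≈ 0.0014006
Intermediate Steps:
g(z, a) = 0 (g(z, a) = 2 - 2 = 0)
m = 359 (m = 2580 - 2221 = 359)
L(O) = -5*O (L(O) = -5*(0 + O) = -5*O)
1/(L(-71) + m) = 1/(-5*(-71) + 359) = 1/(355 + 359) = 1/714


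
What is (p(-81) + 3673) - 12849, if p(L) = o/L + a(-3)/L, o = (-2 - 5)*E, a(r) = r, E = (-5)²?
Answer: -743078/81 ≈ -9173.8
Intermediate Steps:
E = 25
o = -175 (o = (-2 - 5)*25 = -7*25 = -175)
p(L) = -178/L (p(L) = -175/L - 3/L = -178/L)
(p(-81) + 3673) - 12849 = (-178/(-81) + 3673) - 12849 = (-178*(-1/81) + 3673) - 12849 = (178/81 + 3673) - 12849 = 297691/81 - 12849 = -743078/81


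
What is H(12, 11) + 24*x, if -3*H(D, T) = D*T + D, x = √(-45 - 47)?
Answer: -48 + 48*I*√23 ≈ -48.0 + 230.2*I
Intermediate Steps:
x = 2*I*√23 (x = √(-92) = 2*I*√23 ≈ 9.5917*I)
H(D, T) = -D/3 - D*T/3 (H(D, T) = -(D*T + D)/3 = -(D + D*T)/3 = -D/3 - D*T/3)
H(12, 11) + 24*x = -⅓*12*(1 + 11) + 24*(2*I*√23) = -⅓*12*12 + 48*I*√23 = -48 + 48*I*√23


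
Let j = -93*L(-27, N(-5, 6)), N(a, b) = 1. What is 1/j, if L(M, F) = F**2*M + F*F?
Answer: 1/2418 ≈ 0.00041356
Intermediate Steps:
L(M, F) = F**2 + M*F**2 (L(M, F) = M*F**2 + F**2 = F**2 + M*F**2)
j = 2418 (j = -93*1**2*(1 - 27) = -93*(-26) = 2418)
1/j = 1/2418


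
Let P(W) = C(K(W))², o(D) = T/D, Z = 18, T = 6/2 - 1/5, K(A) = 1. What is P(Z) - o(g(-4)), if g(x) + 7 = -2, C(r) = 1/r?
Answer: 59/45 ≈ 1.3111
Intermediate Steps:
C(r) = 1/r
g(x) = -9 (g(x) = -7 - 2 = -9)
T = 14/5 (T = 6*(½) - 1*⅕ = 3 - ⅕ = 14/5 ≈ 2.8000)
o(D) = 14/(5*D)
P(W) = 1 (P(W) = (1/1)² = 1² = 1)
P(Z) - o(g(-4)) = 1 - 14/(5*(-9)) = 1 - 14*(-1)/(5*9) = 1 - 1*(-14/45) = 1 + 14/45 = 59/45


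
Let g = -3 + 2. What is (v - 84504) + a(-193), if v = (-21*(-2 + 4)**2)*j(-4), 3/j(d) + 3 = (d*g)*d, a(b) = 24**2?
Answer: -1594380/19 ≈ -83915.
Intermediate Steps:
g = -1
a(b) = 576
j(d) = 3/(-3 - d**2) (j(d) = 3/(-3 + (d*(-1))*d) = 3/(-3 + (-d)*d) = 3/(-3 - d**2))
v = 252/19 (v = (-21*(-2 + 4)**2)*(-3/(3 + (-4)**2)) = (-21*2**2)*(-3/(3 + 16)) = (-21*4)*(-3/19) = -(-252)/19 = -84*(-3/19) = 252/19 ≈ 13.263)
(v - 84504) + a(-193) = (252/19 - 84504) + 576 = -1605324/19 + 576 = -1594380/19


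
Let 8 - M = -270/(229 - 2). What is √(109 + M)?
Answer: 3*√676687/227 ≈ 10.871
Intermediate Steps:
M = 2086/227 (M = 8 - (-270)/(229 - 2) = 8 - (-270)/227 = 8 - 1*(-270/227) = 8 + 270/227 = 2086/227 ≈ 9.1894)
√(109 + M) = √(109 + 2086/227) = √(26829/227) = 3*√676687/227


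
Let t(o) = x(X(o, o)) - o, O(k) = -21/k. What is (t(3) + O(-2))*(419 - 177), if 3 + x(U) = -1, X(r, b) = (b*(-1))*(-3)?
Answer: 847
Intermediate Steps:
X(r, b) = 3*b (X(r, b) = -b*(-3) = 3*b)
x(U) = -4 (x(U) = -3 - 1 = -4)
t(o) = -4 - o
(t(3) + O(-2))*(419 - 177) = ((-4 - 1*3) - 21/(-2))*(419 - 177) = ((-4 - 3) - 21*(-1/2))*242 = (-7 + 21/2)*242 = (7/2)*242 = 847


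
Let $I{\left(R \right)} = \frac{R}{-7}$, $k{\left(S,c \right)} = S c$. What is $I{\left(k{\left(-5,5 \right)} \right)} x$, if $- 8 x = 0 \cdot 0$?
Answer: $0$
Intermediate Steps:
$x = 0$ ($x = - \frac{0 \cdot 0}{8} = \left(- \frac{1}{8}\right) 0 = 0$)
$I{\left(R \right)} = - \frac{R}{7}$ ($I{\left(R \right)} = R \left(- \frac{1}{7}\right) = - \frac{R}{7}$)
$I{\left(k{\left(-5,5 \right)} \right)} x = - \frac{\left(-5\right) 5}{7} \cdot 0 = \left(- \frac{1}{7}\right) \left(-25\right) 0 = \frac{25}{7} \cdot 0 = 0$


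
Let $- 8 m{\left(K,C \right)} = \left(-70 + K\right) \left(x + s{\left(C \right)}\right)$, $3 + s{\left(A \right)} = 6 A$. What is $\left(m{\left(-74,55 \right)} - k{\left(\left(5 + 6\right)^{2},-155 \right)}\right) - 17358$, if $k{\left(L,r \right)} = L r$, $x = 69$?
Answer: $8525$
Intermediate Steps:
$s{\left(A \right)} = -3 + 6 A$
$m{\left(K,C \right)} = - \frac{\left(-70 + K\right) \left(66 + 6 C\right)}{8}$ ($m{\left(K,C \right)} = - \frac{\left(-70 + K\right) \left(69 + \left(-3 + 6 C\right)\right)}{8} = - \frac{\left(-70 + K\right) \left(66 + 6 C\right)}{8}$)
$\left(m{\left(-74,55 \right)} - k{\left(\left(5 + 6\right)^{2},-155 \right)}\right) - 17358 = \left(\left(\frac{1155}{2} - - \frac{1221}{2} + \frac{105}{2} \cdot 55 - \frac{165}{4} \left(-74\right)\right) - \left(5 + 6\right)^{2} \left(-155\right)\right) - 17358 = \left(\left(\frac{1155}{2} + \frac{1221}{2} + \frac{5775}{2} + \frac{6105}{2}\right) - 11^{2} \left(-155\right)\right) - 17358 = \left(7128 - 121 \left(-155\right)\right) - 17358 = \left(7128 - -18755\right) - 17358 = \left(7128 + 18755\right) - 17358 = 25883 - 17358 = 8525$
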